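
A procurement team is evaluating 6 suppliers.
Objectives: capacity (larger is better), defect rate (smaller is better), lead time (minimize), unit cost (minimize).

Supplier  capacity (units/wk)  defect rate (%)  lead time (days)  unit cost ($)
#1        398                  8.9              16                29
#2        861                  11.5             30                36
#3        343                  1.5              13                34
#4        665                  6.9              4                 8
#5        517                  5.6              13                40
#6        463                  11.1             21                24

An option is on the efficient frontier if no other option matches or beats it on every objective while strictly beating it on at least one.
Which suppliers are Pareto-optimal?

#2, #3, #4, #5

#1: dominated by #4 (capacity 665≥398, defect rate 6.9≤8.9, lead time 4≤16, unit cost 8≤29).
#2: not dominated (best capacity).
#3: not dominated (best defect rate).
#4: not dominated (best lead time).
#5: not dominated.
#6: dominated by #4 (capacity 665≥463, defect rate 6.9≤11.1, lead time 4≤21, unit cost 8≤24).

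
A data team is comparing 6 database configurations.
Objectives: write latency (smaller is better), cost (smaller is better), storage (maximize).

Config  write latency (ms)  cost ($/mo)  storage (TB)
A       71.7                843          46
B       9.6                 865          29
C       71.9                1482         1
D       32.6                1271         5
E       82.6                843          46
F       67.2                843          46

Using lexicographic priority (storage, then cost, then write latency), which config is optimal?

First maximize storage: best is 46, kept {A, E, F}.
Then minimize cost: best is 843, kept {A, E, F}.
Then minimize write latency: best is 67.2, kept {F}.

F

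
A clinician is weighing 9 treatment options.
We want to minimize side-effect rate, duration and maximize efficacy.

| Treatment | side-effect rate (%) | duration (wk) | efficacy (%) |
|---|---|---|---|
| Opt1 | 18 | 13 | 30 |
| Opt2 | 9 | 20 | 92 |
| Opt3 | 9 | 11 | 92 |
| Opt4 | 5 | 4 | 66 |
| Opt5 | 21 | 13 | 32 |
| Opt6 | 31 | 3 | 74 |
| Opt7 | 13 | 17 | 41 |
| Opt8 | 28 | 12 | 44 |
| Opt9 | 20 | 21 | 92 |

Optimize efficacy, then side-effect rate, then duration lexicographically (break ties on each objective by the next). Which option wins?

First maximize efficacy: best is 92, kept {Opt2, Opt3, Opt9}.
Then minimize side-effect rate: best is 9, kept {Opt2, Opt3}.
Then minimize duration: best is 11, kept {Opt3}.

Opt3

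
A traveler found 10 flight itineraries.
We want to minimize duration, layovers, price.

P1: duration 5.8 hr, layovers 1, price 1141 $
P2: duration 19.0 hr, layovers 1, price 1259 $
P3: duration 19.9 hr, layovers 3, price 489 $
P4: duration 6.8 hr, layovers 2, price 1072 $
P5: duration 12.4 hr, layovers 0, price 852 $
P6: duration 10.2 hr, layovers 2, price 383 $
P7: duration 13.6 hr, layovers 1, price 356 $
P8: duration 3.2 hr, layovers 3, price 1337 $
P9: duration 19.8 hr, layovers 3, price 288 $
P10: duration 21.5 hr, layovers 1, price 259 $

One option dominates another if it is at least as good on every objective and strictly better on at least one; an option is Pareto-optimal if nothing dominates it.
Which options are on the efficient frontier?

P1, P4, P5, P6, P7, P8, P9, P10

P1: not dominated.
P2: dominated by P1 (duration 5.8≤19.0, layovers 1≤1, price 1141≤1259).
P3: dominated by P6 (duration 10.2≤19.9, layovers 2≤3, price 383≤489).
P4: not dominated.
P5: not dominated (best layovers).
P6: not dominated.
P7: not dominated.
P8: not dominated (best duration).
P9: not dominated.
P10: not dominated (best price).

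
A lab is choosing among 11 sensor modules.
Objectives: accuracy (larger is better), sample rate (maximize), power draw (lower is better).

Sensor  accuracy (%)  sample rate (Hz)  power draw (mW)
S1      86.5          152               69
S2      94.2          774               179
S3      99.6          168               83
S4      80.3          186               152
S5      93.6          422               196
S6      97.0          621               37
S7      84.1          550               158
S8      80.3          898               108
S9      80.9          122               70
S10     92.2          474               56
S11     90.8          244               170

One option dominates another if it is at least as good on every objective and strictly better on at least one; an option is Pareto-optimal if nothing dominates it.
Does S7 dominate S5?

S7 vs S5: S7 is worse on accuracy (84.1 vs 93.6), so it does not dominate S5.

No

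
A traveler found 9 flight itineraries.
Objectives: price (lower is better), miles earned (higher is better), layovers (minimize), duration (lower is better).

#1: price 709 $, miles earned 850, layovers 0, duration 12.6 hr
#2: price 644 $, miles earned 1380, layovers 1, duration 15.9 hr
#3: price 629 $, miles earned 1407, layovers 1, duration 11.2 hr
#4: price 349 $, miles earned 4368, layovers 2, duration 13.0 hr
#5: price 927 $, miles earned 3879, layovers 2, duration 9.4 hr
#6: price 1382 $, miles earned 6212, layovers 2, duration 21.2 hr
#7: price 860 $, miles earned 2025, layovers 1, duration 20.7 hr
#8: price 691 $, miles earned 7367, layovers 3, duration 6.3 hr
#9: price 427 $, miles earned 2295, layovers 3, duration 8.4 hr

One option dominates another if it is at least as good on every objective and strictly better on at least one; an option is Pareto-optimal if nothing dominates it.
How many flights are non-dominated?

#1: not dominated (best layovers).
#2: dominated by #3 (price 629≤644, miles earned 1407≥1380, layovers 1≤1, duration 11.2≤15.9).
#3: not dominated.
#4: not dominated (best price).
#5: not dominated.
#6: not dominated.
#7: not dominated.
#8: not dominated (best miles earned).
#9: not dominated.
Pareto-optimal: #1, #3, #4, #5, #6, #7, #8, #9 → 8.

8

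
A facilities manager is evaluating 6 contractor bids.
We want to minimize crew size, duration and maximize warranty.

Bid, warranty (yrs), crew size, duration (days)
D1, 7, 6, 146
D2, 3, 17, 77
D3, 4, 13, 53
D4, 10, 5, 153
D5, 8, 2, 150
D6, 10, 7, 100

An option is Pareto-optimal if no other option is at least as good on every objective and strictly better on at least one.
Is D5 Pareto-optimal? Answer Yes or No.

D1: worse on warranty (7 vs 8).
D2: worse on warranty (3 vs 8).
D3: worse on warranty (4 vs 8).
D4: worse on crew size (5 vs 2).
D6: worse on crew size (7 vs 2).
No option is at least as good as D5 on every objective and strictly better on one.

Yes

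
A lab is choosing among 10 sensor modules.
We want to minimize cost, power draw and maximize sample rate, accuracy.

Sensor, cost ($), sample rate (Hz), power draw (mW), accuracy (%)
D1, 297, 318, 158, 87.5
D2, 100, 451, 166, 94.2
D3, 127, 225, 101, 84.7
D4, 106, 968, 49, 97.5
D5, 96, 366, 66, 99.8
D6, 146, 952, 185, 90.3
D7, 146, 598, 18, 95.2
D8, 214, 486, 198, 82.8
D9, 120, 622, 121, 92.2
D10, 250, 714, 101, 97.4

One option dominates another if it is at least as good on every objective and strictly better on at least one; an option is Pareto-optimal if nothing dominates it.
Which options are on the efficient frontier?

D2, D4, D5, D7

D1: dominated by D4 (cost 106≤297, sample rate 968≥318, power draw 49≤158, accuracy 97.5≥87.5).
D2: not dominated.
D3: dominated by D4 (cost 106≤127, sample rate 968≥225, power draw 49≤101, accuracy 97.5≥84.7).
D4: not dominated (best sample rate).
D5: not dominated (best cost).
D6: dominated by D4 (cost 106≤146, sample rate 968≥952, power draw 49≤185, accuracy 97.5≥90.3).
D7: not dominated (best power draw).
D8: dominated by D4 (cost 106≤214, sample rate 968≥486, power draw 49≤198, accuracy 97.5≥82.8).
D9: dominated by D4 (cost 106≤120, sample rate 968≥622, power draw 49≤121, accuracy 97.5≥92.2).
D10: dominated by D4 (cost 106≤250, sample rate 968≥714, power draw 49≤101, accuracy 97.5≥97.4).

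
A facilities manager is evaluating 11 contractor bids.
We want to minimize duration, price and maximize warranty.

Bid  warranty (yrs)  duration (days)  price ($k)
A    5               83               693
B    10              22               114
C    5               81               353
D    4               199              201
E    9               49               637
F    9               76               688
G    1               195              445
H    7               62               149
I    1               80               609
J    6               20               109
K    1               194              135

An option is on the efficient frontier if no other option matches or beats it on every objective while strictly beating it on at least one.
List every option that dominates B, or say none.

A: worse on warranty (5 vs 10).
C: worse on warranty (5 vs 10).
D: worse on warranty (4 vs 10).
E: worse on warranty (9 vs 10).
F: worse on warranty (9 vs 10).
G: worse on warranty (1 vs 10).
H: worse on warranty (7 vs 10).
I: worse on warranty (1 vs 10).
J: worse on warranty (6 vs 10).
K: worse on warranty (1 vs 10).
No option dominates B.

none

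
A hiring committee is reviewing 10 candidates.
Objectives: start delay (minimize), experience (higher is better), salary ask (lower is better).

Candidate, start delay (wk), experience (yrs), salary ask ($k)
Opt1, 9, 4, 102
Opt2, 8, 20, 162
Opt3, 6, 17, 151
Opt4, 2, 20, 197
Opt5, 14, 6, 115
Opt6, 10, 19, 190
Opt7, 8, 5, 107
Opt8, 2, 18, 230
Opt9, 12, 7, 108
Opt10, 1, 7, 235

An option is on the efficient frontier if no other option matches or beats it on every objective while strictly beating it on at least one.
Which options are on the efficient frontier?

Opt1, Opt2, Opt3, Opt4, Opt7, Opt9, Opt10

Opt1: not dominated (best salary ask).
Opt2: not dominated.
Opt3: not dominated.
Opt4: not dominated.
Opt5: dominated by Opt9 (start delay 12≤14, experience 7≥6, salary ask 108≤115).
Opt6: dominated by Opt2 (start delay 8≤10, experience 20≥19, salary ask 162≤190).
Opt7: not dominated.
Opt8: dominated by Opt4 (start delay 2≤2, experience 20≥18, salary ask 197≤230).
Opt9: not dominated.
Opt10: not dominated (best start delay).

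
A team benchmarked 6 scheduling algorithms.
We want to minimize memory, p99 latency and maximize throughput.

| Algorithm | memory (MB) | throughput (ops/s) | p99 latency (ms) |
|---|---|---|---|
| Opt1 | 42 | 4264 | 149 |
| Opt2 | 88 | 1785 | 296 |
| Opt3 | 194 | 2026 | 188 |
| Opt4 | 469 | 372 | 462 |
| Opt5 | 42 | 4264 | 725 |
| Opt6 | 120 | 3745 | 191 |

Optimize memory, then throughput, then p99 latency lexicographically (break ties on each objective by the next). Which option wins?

Opt1

First minimize memory: best is 42, kept {Opt1, Opt5}.
Then maximize throughput: best is 4264, kept {Opt1, Opt5}.
Then minimize p99 latency: best is 149, kept {Opt1}.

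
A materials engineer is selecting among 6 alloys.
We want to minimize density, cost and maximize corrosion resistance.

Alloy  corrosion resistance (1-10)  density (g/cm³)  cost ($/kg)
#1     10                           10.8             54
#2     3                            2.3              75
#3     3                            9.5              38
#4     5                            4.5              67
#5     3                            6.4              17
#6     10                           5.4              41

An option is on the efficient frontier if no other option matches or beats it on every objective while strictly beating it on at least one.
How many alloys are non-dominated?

4

#1: dominated by #6 (corrosion resistance 10≥10, density 5.4≤10.8, cost 41≤54).
#2: not dominated (best density).
#3: dominated by #5 (corrosion resistance 3≥3, density 6.4≤9.5, cost 17≤38).
#4: not dominated.
#5: not dominated (best cost).
#6: not dominated.
Pareto-optimal: #2, #4, #5, #6 → 4.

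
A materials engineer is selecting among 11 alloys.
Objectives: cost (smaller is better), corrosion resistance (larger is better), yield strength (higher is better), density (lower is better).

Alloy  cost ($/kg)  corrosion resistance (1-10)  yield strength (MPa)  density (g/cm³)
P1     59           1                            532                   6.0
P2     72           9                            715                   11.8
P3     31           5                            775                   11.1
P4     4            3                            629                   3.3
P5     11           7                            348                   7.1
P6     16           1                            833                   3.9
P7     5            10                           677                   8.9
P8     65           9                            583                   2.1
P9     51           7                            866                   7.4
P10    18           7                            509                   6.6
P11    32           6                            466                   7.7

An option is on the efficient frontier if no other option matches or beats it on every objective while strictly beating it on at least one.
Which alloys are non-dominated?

P1: dominated by P4 (cost 4≤59, corrosion resistance 3≥1, yield strength 629≥532, density 3.3≤6.0).
P2: not dominated.
P3: not dominated.
P4: not dominated (best cost).
P5: not dominated.
P6: not dominated.
P7: not dominated (best corrosion resistance).
P8: not dominated (best density).
P9: not dominated (best yield strength).
P10: not dominated.
P11: dominated by P10 (cost 18≤32, corrosion resistance 7≥6, yield strength 509≥466, density 6.6≤7.7).

P2, P3, P4, P5, P6, P7, P8, P9, P10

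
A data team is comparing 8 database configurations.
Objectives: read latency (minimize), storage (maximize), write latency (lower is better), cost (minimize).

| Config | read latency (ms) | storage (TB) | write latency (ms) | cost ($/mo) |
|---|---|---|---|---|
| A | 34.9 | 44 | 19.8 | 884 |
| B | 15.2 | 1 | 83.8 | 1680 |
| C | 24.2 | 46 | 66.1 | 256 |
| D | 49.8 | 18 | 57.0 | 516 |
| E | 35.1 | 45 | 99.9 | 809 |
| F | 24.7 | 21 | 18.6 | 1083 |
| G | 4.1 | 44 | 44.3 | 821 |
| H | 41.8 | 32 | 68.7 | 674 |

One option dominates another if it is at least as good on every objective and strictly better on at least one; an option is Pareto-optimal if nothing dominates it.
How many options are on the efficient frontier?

A: not dominated.
B: dominated by G (read latency 4.1≤15.2, storage 44≥1, write latency 44.3≤83.8, cost 821≤1680).
C: not dominated (best storage).
D: not dominated.
E: dominated by C (read latency 24.2≤35.1, storage 46≥45, write latency 66.1≤99.9, cost 256≤809).
F: not dominated (best write latency).
G: not dominated (best read latency).
H: dominated by C (read latency 24.2≤41.8, storage 46≥32, write latency 66.1≤68.7, cost 256≤674).
Pareto-optimal: A, C, D, F, G → 5.

5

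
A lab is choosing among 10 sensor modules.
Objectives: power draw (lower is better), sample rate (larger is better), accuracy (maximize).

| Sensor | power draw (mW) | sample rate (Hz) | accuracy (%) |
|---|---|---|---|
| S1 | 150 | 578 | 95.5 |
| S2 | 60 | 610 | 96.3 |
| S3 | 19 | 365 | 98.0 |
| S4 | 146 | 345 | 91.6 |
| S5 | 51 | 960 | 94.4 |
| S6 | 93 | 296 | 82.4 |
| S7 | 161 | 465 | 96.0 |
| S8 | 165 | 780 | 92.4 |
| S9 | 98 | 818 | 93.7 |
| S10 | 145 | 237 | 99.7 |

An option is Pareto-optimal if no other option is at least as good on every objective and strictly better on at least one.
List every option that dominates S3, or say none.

none

S1: worse on power draw (150 vs 19).
S2: worse on power draw (60 vs 19).
S4: worse on power draw (146 vs 19).
S5: worse on power draw (51 vs 19).
S6: worse on power draw (93 vs 19).
S7: worse on power draw (161 vs 19).
S8: worse on power draw (165 vs 19).
S9: worse on power draw (98 vs 19).
S10: worse on power draw (145 vs 19).
No option dominates S3.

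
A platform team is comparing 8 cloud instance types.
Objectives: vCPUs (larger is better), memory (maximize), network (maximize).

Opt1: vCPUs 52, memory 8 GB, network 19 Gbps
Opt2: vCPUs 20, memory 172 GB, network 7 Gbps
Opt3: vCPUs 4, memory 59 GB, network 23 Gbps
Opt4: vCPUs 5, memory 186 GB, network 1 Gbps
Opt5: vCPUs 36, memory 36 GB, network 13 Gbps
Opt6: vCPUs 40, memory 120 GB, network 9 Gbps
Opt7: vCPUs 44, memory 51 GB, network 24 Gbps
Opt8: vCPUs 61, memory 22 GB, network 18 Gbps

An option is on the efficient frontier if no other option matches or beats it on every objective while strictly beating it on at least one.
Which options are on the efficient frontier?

Opt1, Opt2, Opt3, Opt4, Opt6, Opt7, Opt8

Opt1: not dominated.
Opt2: not dominated.
Opt3: not dominated.
Opt4: not dominated (best memory).
Opt5: dominated by Opt7 (vCPUs 44≥36, memory 51≥36, network 24≥13).
Opt6: not dominated.
Opt7: not dominated (best network).
Opt8: not dominated (best vCPUs).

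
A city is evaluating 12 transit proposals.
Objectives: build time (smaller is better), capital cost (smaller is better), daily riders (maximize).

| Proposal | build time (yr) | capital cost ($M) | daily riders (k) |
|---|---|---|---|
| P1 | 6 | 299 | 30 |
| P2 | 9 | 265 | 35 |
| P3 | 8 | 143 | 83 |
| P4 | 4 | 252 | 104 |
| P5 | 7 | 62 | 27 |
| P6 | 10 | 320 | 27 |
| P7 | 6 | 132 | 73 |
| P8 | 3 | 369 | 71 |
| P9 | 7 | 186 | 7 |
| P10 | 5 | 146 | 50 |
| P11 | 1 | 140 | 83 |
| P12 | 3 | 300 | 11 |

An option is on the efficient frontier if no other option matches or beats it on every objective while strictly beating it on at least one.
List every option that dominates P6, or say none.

P1, P2, P3, P4, P5, P7, P10, P11

P1: build time 6≤10, capital cost 299≤320, daily riders 30≥27 — dominates P6.
P2: build time 9≤10, capital cost 265≤320, daily riders 35≥27 — dominates P6.
P3: build time 8≤10, capital cost 143≤320, daily riders 83≥27 — dominates P6.
P4: build time 4≤10, capital cost 252≤320, daily riders 104≥27 — dominates P6.
P5: build time 7≤10, capital cost 62≤320, daily riders 27≥27 — dominates P6.
P7: build time 6≤10, capital cost 132≤320, daily riders 73≥27 — dominates P6.
P10: build time 5≤10, capital cost 146≤320, daily riders 50≥27 — dominates P6.
P11: build time 1≤10, capital cost 140≤320, daily riders 83≥27 — dominates P6.
Others (P8, P9, P12) are each worse than P6 on at least one objective.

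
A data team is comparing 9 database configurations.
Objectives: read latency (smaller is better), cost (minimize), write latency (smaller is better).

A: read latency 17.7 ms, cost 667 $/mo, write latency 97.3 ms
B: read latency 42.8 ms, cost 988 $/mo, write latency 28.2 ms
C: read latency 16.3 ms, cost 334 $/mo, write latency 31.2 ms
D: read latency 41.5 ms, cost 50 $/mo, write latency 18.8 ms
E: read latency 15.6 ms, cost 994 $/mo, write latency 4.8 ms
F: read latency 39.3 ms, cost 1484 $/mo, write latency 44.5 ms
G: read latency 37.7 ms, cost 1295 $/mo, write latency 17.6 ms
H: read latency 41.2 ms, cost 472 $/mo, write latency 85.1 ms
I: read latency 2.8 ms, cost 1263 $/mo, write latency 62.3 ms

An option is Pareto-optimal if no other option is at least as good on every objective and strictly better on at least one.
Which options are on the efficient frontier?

A: dominated by C (read latency 16.3≤17.7, cost 334≤667, write latency 31.2≤97.3).
B: dominated by D (read latency 41.5≤42.8, cost 50≤988, write latency 18.8≤28.2).
C: not dominated.
D: not dominated (best cost).
E: not dominated (best write latency).
F: dominated by C (read latency 16.3≤39.3, cost 334≤1484, write latency 31.2≤44.5).
G: dominated by E (read latency 15.6≤37.7, cost 994≤1295, write latency 4.8≤17.6).
H: dominated by C (read latency 16.3≤41.2, cost 334≤472, write latency 31.2≤85.1).
I: not dominated (best read latency).

C, D, E, I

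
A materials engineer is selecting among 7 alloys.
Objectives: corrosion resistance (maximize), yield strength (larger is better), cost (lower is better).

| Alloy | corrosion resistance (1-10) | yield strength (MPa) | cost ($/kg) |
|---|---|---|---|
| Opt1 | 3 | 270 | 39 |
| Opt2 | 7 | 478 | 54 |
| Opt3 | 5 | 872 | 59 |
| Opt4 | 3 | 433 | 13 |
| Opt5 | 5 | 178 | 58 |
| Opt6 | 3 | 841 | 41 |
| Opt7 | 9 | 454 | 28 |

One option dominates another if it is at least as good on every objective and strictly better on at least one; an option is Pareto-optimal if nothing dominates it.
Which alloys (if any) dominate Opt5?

Opt2, Opt7

Opt2: corrosion resistance 7≥5, yield strength 478≥178, cost 54≤58 — dominates Opt5.
Opt7: corrosion resistance 9≥5, yield strength 454≥178, cost 28≤58 — dominates Opt5.
Others (Opt1, Opt3, Opt4, Opt6) are each worse than Opt5 on at least one objective.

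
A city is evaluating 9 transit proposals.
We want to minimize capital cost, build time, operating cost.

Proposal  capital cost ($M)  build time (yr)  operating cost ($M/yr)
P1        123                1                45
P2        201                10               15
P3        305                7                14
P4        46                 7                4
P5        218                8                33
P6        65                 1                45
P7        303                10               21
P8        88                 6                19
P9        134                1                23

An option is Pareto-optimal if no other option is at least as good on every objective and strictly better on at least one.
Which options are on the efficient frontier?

P4, P6, P8, P9

P1: dominated by P6 (capital cost 65≤123, build time 1≤1, operating cost 45≤45).
P2: dominated by P4 (capital cost 46≤201, build time 7≤10, operating cost 4≤15).
P3: dominated by P4 (capital cost 46≤305, build time 7≤7, operating cost 4≤14).
P4: not dominated (best capital cost).
P5: dominated by P4 (capital cost 46≤218, build time 7≤8, operating cost 4≤33).
P6: not dominated.
P7: dominated by P2 (capital cost 201≤303, build time 10≤10, operating cost 15≤21).
P8: not dominated.
P9: not dominated.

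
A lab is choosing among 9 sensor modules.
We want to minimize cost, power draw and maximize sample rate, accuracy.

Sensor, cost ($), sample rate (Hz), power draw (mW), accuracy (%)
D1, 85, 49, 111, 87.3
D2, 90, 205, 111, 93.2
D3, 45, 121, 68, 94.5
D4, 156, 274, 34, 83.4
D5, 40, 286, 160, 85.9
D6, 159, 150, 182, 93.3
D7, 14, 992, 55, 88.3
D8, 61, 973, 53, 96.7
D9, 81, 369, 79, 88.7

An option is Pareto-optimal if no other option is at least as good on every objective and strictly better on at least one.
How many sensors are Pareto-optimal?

4

D1: dominated by D3 (cost 45≤85, sample rate 121≥49, power draw 68≤111, accuracy 94.5≥87.3).
D2: dominated by D8 (cost 61≤90, sample rate 973≥205, power draw 53≤111, accuracy 96.7≥93.2).
D3: not dominated.
D4: not dominated (best power draw).
D5: dominated by D7 (cost 14≤40, sample rate 992≥286, power draw 55≤160, accuracy 88.3≥85.9).
D6: dominated by D8 (cost 61≤159, sample rate 973≥150, power draw 53≤182, accuracy 96.7≥93.3).
D7: not dominated (best cost).
D8: not dominated (best accuracy).
D9: dominated by D8 (cost 61≤81, sample rate 973≥369, power draw 53≤79, accuracy 96.7≥88.7).
Pareto-optimal: D3, D4, D7, D8 → 4.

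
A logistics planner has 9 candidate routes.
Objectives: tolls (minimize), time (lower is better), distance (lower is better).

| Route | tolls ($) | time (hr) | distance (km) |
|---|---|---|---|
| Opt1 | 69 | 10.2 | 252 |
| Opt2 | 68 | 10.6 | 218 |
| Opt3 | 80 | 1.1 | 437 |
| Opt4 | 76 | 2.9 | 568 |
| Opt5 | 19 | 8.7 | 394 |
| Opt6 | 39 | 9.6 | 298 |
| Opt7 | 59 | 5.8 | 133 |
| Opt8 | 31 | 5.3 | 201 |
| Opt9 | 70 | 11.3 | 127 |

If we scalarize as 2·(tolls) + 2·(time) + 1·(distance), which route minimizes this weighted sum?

Opt1: 2·69 + 2·10.2 + 1·252 = 410.4
Opt2: 2·68 + 2·10.6 + 1·218 = 375.2
Opt3: 2·80 + 2·1.1 + 1·437 = 599.2
Opt4: 2·76 + 2·2.9 + 1·568 = 725.8
Opt5: 2·19 + 2·8.7 + 1·394 = 449.4
Opt6: 2·39 + 2·9.6 + 1·298 = 395.2
Opt7: 2·59 + 2·5.8 + 1·133 = 262.6
Opt8: 2·31 + 2·5.3 + 1·201 = 273.6
Opt9: 2·70 + 2·11.3 + 1·127 = 289.6
Lowest: Opt7 at 262.6.

Opt7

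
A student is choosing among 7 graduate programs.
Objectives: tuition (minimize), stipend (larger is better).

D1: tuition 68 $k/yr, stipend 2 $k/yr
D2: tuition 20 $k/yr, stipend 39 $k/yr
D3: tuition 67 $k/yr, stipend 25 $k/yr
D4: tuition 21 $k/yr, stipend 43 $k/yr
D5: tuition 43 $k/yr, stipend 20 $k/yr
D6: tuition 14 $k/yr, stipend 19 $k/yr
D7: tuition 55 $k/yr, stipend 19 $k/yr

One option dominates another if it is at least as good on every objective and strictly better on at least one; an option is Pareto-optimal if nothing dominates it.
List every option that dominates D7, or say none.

D2: tuition 20≤55, stipend 39≥19 — dominates D7.
D4: tuition 21≤55, stipend 43≥19 — dominates D7.
D5: tuition 43≤55, stipend 20≥19 — dominates D7.
D6: tuition 14≤55, stipend 19≥19 — dominates D7.
Others (D1, D3) are each worse than D7 on at least one objective.

D2, D4, D5, D6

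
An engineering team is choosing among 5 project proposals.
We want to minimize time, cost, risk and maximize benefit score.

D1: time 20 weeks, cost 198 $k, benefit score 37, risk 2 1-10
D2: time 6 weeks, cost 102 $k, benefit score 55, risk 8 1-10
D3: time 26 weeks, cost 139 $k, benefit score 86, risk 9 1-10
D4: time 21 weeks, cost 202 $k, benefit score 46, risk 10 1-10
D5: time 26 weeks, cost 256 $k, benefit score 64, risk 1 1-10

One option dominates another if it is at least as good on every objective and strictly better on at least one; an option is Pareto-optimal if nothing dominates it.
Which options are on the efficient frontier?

D1: not dominated.
D2: not dominated (best time).
D3: not dominated (best benefit score).
D4: dominated by D2 (time 6≤21, cost 102≤202, benefit score 55≥46, risk 8≤10).
D5: not dominated (best risk).

D1, D2, D3, D5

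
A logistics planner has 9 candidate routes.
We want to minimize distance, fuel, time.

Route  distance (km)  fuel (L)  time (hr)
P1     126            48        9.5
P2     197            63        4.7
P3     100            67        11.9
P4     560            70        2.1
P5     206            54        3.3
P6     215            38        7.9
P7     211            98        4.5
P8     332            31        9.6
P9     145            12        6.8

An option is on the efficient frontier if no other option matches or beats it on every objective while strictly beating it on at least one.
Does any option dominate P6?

P9 vs P6: distance 145≤215, fuel 12≤38, time 6.8≤7.9 — P9 is at least as good on every objective and strictly better on at least one, so P9 dominates P6.

Yes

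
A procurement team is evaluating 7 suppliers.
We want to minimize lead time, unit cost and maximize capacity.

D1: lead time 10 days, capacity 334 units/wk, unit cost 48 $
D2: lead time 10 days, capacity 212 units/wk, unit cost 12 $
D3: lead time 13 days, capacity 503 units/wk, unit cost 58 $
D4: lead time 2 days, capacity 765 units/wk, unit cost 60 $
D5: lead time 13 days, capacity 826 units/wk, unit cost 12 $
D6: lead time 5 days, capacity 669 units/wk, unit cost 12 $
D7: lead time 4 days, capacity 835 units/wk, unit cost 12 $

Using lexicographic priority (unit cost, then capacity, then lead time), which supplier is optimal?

D7

First minimize unit cost: best is 12, kept {D2, D5, D6, D7}.
Then maximize capacity: best is 835, kept {D7}.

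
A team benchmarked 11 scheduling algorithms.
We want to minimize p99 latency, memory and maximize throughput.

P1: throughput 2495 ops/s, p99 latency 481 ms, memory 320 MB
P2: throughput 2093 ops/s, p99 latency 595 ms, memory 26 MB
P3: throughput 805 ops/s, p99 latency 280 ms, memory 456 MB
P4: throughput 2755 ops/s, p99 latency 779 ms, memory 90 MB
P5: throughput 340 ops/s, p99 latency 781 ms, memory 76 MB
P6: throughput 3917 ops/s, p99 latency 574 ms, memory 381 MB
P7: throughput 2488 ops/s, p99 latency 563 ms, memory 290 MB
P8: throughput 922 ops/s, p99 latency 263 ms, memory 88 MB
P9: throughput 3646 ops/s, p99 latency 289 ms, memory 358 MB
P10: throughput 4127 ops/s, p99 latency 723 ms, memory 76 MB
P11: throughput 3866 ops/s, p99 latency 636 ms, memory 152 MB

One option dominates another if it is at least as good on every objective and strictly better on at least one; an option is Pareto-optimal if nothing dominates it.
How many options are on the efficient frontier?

8

P1: not dominated.
P2: not dominated (best memory).
P3: dominated by P8 (throughput 922≥805, p99 latency 263≤280, memory 88≤456).
P4: dominated by P10 (throughput 4127≥2755, p99 latency 723≤779, memory 76≤90).
P5: dominated by P2 (throughput 2093≥340, p99 latency 595≤781, memory 26≤76).
P6: not dominated.
P7: not dominated.
P8: not dominated (best p99 latency).
P9: not dominated.
P10: not dominated (best throughput).
P11: not dominated.
Pareto-optimal: P1, P2, P6, P7, P8, P9, P10, P11 → 8.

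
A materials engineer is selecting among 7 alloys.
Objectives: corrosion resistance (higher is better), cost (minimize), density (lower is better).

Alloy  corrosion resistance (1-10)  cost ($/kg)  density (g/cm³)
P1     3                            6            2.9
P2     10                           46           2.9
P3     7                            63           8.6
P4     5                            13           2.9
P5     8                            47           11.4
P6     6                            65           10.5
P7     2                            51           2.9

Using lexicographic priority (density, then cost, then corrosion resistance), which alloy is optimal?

First minimize density: best is 2.9, kept {P1, P2, P4, P7}.
Then minimize cost: best is 6, kept {P1}.

P1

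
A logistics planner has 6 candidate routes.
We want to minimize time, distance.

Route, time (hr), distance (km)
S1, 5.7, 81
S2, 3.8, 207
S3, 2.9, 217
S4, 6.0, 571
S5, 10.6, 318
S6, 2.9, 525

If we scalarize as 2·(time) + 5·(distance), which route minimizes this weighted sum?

S1

S1: 2·5.7 + 5·81 = 416.4
S2: 2·3.8 + 5·207 = 1042.6
S3: 2·2.9 + 5·217 = 1090.8
S4: 2·6.0 + 5·571 = 2867.0
S5: 2·10.6 + 5·318 = 1611.2
S6: 2·2.9 + 5·525 = 2630.8
Lowest: S1 at 416.4.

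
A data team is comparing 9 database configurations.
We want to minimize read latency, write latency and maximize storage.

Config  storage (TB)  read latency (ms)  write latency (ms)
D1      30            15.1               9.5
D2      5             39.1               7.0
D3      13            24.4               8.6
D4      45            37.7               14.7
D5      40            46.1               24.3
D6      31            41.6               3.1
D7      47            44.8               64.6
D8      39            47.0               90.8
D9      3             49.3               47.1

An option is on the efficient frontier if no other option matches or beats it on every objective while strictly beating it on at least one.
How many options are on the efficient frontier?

D1: not dominated (best read latency).
D2: not dominated.
D3: not dominated.
D4: not dominated.
D5: dominated by D4 (storage 45≥40, read latency 37.7≤46.1, write latency 14.7≤24.3).
D6: not dominated (best write latency).
D7: not dominated (best storage).
D8: dominated by D4 (storage 45≥39, read latency 37.7≤47.0, write latency 14.7≤90.8).
D9: dominated by D1 (storage 30≥3, read latency 15.1≤49.3, write latency 9.5≤47.1).
Pareto-optimal: D1, D2, D3, D4, D6, D7 → 6.

6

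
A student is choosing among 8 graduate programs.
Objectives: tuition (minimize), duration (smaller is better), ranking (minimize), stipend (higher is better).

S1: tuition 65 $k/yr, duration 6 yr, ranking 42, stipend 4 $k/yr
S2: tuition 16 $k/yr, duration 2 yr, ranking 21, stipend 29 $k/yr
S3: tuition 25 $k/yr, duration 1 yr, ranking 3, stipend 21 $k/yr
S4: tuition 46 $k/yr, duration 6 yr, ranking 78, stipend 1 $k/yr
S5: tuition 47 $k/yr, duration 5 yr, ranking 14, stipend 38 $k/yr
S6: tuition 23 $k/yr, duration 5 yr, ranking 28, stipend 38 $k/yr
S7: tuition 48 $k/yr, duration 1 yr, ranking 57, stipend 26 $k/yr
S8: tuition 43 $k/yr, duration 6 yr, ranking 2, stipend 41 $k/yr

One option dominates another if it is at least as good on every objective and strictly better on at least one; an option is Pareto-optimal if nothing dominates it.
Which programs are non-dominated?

S1: dominated by S2 (tuition 16≤65, duration 2≤6, ranking 21≤42, stipend 29≥4).
S2: not dominated (best tuition).
S3: not dominated.
S4: dominated by S2 (tuition 16≤46, duration 2≤6, ranking 21≤78, stipend 29≥1).
S5: not dominated.
S6: not dominated.
S7: not dominated.
S8: not dominated (best ranking).

S2, S3, S5, S6, S7, S8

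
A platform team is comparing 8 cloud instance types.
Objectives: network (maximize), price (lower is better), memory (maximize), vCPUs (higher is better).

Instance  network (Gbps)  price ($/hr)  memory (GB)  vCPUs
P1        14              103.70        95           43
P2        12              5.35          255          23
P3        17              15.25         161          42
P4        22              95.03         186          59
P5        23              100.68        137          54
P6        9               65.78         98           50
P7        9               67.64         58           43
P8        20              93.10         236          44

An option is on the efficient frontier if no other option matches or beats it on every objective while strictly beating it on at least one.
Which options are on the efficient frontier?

P2, P3, P4, P5, P6, P8

P1: dominated by P4 (network 22≥14, price 95.03≤103.70, memory 186≥95, vCPUs 59≥43).
P2: not dominated (best price).
P3: not dominated.
P4: not dominated (best vCPUs).
P5: not dominated (best network).
P6: not dominated.
P7: dominated by P6 (network 9≥9, price 65.78≤67.64, memory 98≥58, vCPUs 50≥43).
P8: not dominated.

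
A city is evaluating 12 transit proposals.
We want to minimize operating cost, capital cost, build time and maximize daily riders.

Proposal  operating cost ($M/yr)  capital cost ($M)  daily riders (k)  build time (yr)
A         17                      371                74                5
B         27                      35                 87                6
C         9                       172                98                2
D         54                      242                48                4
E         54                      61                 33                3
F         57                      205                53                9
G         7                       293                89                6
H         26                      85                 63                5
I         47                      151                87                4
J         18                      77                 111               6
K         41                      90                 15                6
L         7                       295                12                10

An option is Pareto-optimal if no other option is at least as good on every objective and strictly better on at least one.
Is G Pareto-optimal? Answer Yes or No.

A: worse on operating cost (17 vs 7).
B: worse on operating cost (27 vs 7).
C: worse on operating cost (9 vs 7).
D: worse on operating cost (54 vs 7).
E: worse on operating cost (54 vs 7).
F: worse on operating cost (57 vs 7).
H: worse on operating cost (26 vs 7).
I: worse on operating cost (47 vs 7).
J: worse on operating cost (18 vs 7).
K: worse on operating cost (41 vs 7).
L: worse on capital cost (295 vs 293).
No option is at least as good as G on every objective and strictly better on one.

Yes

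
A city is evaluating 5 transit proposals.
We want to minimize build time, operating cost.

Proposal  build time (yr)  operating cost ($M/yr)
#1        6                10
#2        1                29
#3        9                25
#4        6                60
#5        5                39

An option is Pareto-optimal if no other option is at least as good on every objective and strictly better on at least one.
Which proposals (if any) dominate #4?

#1: build time 6≤6, operating cost 10≤60 — dominates #4.
#2: build time 1≤6, operating cost 29≤60 — dominates #4.
#5: build time 5≤6, operating cost 39≤60 — dominates #4.
Others (#3) are each worse than #4 on at least one objective.

#1, #2, #5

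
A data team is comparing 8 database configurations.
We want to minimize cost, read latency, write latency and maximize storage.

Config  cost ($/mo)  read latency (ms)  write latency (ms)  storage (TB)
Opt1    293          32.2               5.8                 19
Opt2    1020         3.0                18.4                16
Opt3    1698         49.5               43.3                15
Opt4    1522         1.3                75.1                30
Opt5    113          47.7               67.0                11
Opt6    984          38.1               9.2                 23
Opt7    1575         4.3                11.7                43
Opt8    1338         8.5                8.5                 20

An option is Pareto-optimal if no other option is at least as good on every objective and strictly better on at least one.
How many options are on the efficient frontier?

Opt1: not dominated (best write latency).
Opt2: not dominated.
Opt3: dominated by Opt1 (cost 293≤1698, read latency 32.2≤49.5, write latency 5.8≤43.3, storage 19≥15).
Opt4: not dominated (best read latency).
Opt5: not dominated (best cost).
Opt6: not dominated.
Opt7: not dominated (best storage).
Opt8: not dominated.
Pareto-optimal: Opt1, Opt2, Opt4, Opt5, Opt6, Opt7, Opt8 → 7.

7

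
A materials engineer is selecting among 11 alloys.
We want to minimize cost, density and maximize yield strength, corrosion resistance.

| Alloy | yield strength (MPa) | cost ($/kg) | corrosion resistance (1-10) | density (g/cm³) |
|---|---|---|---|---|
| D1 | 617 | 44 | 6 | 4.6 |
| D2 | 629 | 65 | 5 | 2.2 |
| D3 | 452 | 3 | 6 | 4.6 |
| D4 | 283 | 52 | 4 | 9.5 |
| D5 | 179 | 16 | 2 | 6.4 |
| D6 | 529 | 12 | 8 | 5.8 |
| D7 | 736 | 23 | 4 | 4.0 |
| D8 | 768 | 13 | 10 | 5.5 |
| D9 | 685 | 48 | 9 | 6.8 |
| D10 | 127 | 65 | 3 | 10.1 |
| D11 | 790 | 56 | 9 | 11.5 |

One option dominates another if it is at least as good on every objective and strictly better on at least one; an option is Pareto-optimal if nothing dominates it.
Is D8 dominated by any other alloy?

D1: worse on yield strength (617 vs 768).
D2: worse on yield strength (629 vs 768).
D3: worse on yield strength (452 vs 768).
D4: worse on yield strength (283 vs 768).
D5: worse on yield strength (179 vs 768).
D6: worse on yield strength (529 vs 768).
D7: worse on yield strength (736 vs 768).
D9: worse on yield strength (685 vs 768).
D10: worse on yield strength (127 vs 768).
D11: worse on cost (56 vs 13).
No option is at least as good as D8 on every objective and strictly better on one.

No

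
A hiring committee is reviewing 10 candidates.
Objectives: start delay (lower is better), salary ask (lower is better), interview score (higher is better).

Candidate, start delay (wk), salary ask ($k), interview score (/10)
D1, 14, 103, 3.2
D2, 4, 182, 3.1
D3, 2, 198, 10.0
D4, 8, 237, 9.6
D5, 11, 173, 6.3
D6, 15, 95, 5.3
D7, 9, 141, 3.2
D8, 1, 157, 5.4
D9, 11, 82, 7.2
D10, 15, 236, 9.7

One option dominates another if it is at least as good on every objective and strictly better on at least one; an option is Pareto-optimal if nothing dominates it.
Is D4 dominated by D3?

D3 vs D4: start delay 2≤8, salary ask 198≤237, interview score 10.0≥9.6 — D3 is at least as good on every objective with at least one strict improvement.

Yes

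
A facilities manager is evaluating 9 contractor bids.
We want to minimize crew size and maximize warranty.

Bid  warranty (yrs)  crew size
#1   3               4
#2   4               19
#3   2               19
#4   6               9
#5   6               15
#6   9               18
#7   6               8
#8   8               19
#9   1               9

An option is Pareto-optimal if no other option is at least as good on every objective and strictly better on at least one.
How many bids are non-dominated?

#1: not dominated (best crew size).
#2: dominated by #4 (warranty 6≥4, crew size 9≤19).
#3: dominated by #1 (warranty 3≥2, crew size 4≤19).
#4: dominated by #7 (warranty 6≥6, crew size 8≤9).
#5: dominated by #4 (warranty 6≥6, crew size 9≤15).
#6: not dominated (best warranty).
#7: not dominated.
#8: dominated by #6 (warranty 9≥8, crew size 18≤19).
#9: dominated by #1 (warranty 3≥1, crew size 4≤9).
Pareto-optimal: #1, #6, #7 → 3.

3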